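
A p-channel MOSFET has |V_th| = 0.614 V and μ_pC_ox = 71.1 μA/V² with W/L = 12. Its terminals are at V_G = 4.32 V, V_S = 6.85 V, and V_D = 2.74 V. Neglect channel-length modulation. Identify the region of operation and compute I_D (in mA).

V_SG = V_S − V_G = 6.85 − 4.32 = 2.53 V; V_SD = V_S − V_D = 6.85 − 2.74 = 4.11 V.
k_p = μ_pC_ox · (W/L) = 0.8532 mA/V².
V_ov = V_SG − |V_th| = 2.53 − 0.614 = 1.92 V.
Since V_SD = 4.11 V ≥ V_ov = 1.92 V, the device is in saturation.
I_D = ½ k_p V_ov² = 0.5 × 0.8532 × 1.92² = 1.57 mA.

Saturation; I_D = 1.57 mA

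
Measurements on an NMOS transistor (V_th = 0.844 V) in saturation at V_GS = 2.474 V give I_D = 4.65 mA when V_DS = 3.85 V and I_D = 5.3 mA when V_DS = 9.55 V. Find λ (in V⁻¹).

λ = 0.0271 V⁻¹

With V_GS fixed, I_D ∝ (1 + λ V_DS) in saturation, so I_D2/I_D1 = (1 + λ V_DS2)/(1 + λ V_DS1).
5.3/4.65 = 1.14 = (1 + 9.55 λ)/(1 + 3.85 λ).
Solving: λ (I_D1 V_DS2 − I_D2 V_DS1) = I_D2 − I_D1, so λ = (5.3 − 4.65) / (4.65 × 9.55 − 5.3 × 3.85) = 0.65 / 24 = 0.0271 V⁻¹.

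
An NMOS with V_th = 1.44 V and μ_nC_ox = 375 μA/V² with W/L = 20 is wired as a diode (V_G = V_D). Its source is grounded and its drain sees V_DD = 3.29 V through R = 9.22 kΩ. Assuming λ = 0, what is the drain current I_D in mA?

I_D = 0.177 mA

With gate tied to drain, V_GS = V_DS ≥ V_GS − V_th, so the device is in saturation.
k_n = μ_nC_ox · (W/L) = 7.5 mA/V².
KCL at the drain: ½ k_n (V_GS − V_th)² = (V_DD − V_GS)/R.
Let x = V_GS − 1.44. Then 34.6 x² + x − 1.85 = 0, giving x = 0.217 V (positive root), so V_GS = 1.66 V.
I_D = (V_DD − V_GS)/R = (3.29 − 1.66) / 9.22 = 0.177 mA.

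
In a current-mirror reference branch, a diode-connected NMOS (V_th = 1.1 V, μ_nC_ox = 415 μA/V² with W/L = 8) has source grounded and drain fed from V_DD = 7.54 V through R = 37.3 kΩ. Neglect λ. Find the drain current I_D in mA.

With gate tied to drain, V_GS = V_DS ≥ V_GS − V_th, so the device is in saturation.
k_n = μ_nC_ox · (W/L) = 3.32 mA/V².
KCL at the drain: ½ k_n (V_GS − V_th)² = (V_DD − V_GS)/R.
Let x = V_GS − 1.1. Then 61.9 x² + x − 6.44 = 0, giving x = 0.315 V (positive root), so V_GS = 1.41 V.
I_D = (V_DD − V_GS)/R = (7.54 − 1.41) / 37.3 = 0.164 mA.

I_D = 0.164 mA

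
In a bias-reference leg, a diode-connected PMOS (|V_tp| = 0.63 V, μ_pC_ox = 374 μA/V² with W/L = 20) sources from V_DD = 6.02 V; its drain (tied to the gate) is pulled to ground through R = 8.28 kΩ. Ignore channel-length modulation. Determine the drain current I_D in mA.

I_D = 0.602 mA

With gate tied to drain, V_SG = V_SD ≥ V_SG − |V_tp|, so the device is in saturation.
k_p = μ_pC_ox · (W/L) = 7.48 mA/V².
KCL at the drain: ½ k_p (V_SG − |V_tp|)² = (V_DD − V_SG)/R.
Let x = V_SG − 0.63. Then 31 x² + x − 5.39 = 0, giving x = 0.401 V (positive root), so V_SG = 1.03 V.
I_D = (V_DD − V_SG)/R = (6.02 − 1.03) / 8.28 = 0.602 mA.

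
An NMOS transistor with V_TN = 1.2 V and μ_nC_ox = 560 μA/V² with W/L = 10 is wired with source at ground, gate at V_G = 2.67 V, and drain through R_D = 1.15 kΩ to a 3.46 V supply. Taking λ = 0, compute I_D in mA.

V_GS = V_G = 2.67 V, so V_ov = 2.67 − 1.2 = 1.47 V.
k_n = μ_nC_ox · (W/L) = 5.6 mA/V².
Assume saturation: I_D = ½ k_n V_ov² = 0.5 × 5.6 × 1.47² = 6.05 mA, giving V_DS = V_DD − I_D R_D = 3.46 − 6.05 × 1.15 = -3.5 V.
But -3.5 V < V_ov = 1.47 V, so the device is actually in triode.
In triode I_D = k_n[V_ov V_DS − ½ V_DS²] and I_D = (V_DD − V_DS)/R_D. Equating: 3.22 V_DS² − 10.47 V_DS + 3.46 = 0, giving V_DS = 0.373 V (the root below V_ov).
I_D = (3.46 − 0.373) / 1.15 = 2.68 mA.

I_D = 2.68 mA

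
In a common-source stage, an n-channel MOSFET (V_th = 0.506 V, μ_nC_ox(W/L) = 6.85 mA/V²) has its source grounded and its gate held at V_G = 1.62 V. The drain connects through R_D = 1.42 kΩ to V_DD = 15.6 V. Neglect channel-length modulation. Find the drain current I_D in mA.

I_D = 4.25 mA

V_GS = V_G = 1.62 V, so V_ov = 1.62 − 0.506 = 1.11 V.
Assume saturation: I_D = ½ k_n V_ov² = 0.5 × 6.85 × 1.11² = 4.25 mA, giving V_DS = V_DD − I_D R_D = 15.6 − 4.25 × 1.42 = 9.56 V.
V_DS = 9.56 V ≥ V_ov = 1.11 V, confirming saturation.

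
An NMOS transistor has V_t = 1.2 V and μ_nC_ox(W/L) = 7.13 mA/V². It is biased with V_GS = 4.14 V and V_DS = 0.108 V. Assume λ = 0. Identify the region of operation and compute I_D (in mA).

V_ov = V_GS − V_t = 4.14 − 1.2 = 2.94 V.
Since V_DS = 0.108 V < V_ov = 2.94 V, the device is in the triode region.
I_D = k_n [V_ov · V_DS − ½ V_DS²] = 7.13 × [2.94 × 0.108 − 0.5 × 0.108²] = 2.22 mA.

Triode; I_D = 2.22 mA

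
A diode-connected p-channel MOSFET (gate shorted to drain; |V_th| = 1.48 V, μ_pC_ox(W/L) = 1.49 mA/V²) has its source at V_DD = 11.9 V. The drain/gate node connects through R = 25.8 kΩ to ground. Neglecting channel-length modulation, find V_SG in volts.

With gate tied to drain, V_SG = V_SD ≥ V_SG − |V_th|, so the device is in saturation.
KCL at the drain: ½ k_p (V_SG − |V_th|)² = (V_DD − V_SG)/R.
Let x = V_SG − 1.48. Then 19.2 x² + x − 10.42 = 0, giving x = 0.711 V (positive root), so V_SG = 2.19 V.
I_D = (V_DD − V_SG)/R = (11.9 − 2.19) / 25.8 = 0.376 mA.

V_SG = 2.19 V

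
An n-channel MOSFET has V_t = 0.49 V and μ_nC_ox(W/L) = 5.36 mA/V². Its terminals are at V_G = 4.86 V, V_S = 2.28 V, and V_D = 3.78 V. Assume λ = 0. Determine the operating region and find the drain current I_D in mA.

V_GS = V_G − V_S = 4.86 − 2.28 = 2.58 V; V_DS = V_D − V_S = 3.78 − 2.28 = 1.5 V.
V_ov = V_GS − V_t = 2.58 − 0.49 = 2.09 V.
Since V_DS = 1.5 V < V_ov = 2.09 V, the device is in the triode region.
I_D = k_n [V_ov · V_DS − ½ V_DS²] = 5.36 × [2.09 × 1.5 − 0.5 × 1.5²] = 10.8 mA.

Triode; I_D = 10.8 mA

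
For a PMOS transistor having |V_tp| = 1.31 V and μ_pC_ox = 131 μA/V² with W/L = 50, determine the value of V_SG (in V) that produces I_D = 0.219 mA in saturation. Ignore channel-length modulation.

V_SG = 1.57 V

k_p = μ_pC_ox · (W/L) = 6.55 mA/V².
In saturation I_D = ½ k_p (V_SG − |V_tp|)², so V_SG − |V_tp| = √(2 I_D / k_p) = √(2 × 0.219 / 6.55) = 0.259 V.
V_SG = 1.31 + 0.259 = 1.57 V.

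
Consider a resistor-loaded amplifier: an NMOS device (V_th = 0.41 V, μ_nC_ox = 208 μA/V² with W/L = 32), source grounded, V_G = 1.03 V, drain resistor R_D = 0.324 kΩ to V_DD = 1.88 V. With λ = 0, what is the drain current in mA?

V_GS = V_G = 1.03 V, so V_ov = 1.03 − 0.41 = 0.62 V.
k_n = μ_nC_ox · (W/L) = 6.656 mA/V².
Assume saturation: I_D = ½ k_n V_ov² = 0.5 × 6.656 × 0.62² = 1.28 mA, giving V_DS = V_DD − I_D R_D = 1.88 − 1.28 × 0.324 = 1.47 V.
V_DS = 1.47 V ≥ V_ov = 0.62 V, confirming saturation.

I_D = 1.28 mA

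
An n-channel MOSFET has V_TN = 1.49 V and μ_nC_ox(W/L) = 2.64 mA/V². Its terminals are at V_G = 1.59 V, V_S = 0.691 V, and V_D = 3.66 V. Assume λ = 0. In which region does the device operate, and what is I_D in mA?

V_GS = V_G − V_S = 1.59 − 0.691 = 0.899 V; V_DS = V_D − V_S = 3.66 − 0.691 = 2.97 V.
V_GS = 0.899 V < V_TN = 1.49 V, so the transistor is in cutoff.

Cutoff; I_D = 0 mA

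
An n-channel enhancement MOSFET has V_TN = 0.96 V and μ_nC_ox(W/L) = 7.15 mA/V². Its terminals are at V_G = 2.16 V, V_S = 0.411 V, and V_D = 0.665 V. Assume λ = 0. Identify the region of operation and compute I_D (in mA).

Triode; I_D = 1.20 mA

V_GS = V_G − V_S = 2.16 − 0.411 = 1.75 V; V_DS = V_D − V_S = 0.665 − 0.411 = 0.254 V.
V_ov = V_GS − V_TN = 1.75 − 0.96 = 0.789 V.
Since V_DS = 0.254 V < V_ov = 0.789 V, the device is in the triode region.
I_D = k_n [V_ov · V_DS − ½ V_DS²] = 7.15 × [0.789 × 0.254 − 0.5 × 0.254²] = 1.2 mA.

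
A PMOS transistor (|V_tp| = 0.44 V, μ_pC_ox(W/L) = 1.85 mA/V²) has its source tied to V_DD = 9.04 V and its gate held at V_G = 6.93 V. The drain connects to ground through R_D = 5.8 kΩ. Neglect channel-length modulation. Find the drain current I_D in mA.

V_SG = V_DD − V_G = 9.04 − 6.93 = 2.11 V, so V_ov = 2.11 − 0.44 = 1.67 V.
Assume saturation: I_D = ½ k_p V_ov² = 0.5 × 1.85 × 1.67² = 2.58 mA, giving V_SD = V_DD − I_D R_D = 9.04 − 2.58 × 5.8 = -5.92 V.
But -5.92 V < V_ov = 1.67 V, so the device is actually in triode.
In triode I_D = k_p[V_ov V_SD − ½ V_SD²] and I_D = (V_DD − V_SD)/R_D. Equating: 5.37 V_SD² − 18.92 V_SD + 9.04 = 0, giving V_SD = 0.57 V (the root below V_ov).
I_D = (9.04 − 0.57) / 5.8 = 1.46 mA.

I_D = 1.46 mA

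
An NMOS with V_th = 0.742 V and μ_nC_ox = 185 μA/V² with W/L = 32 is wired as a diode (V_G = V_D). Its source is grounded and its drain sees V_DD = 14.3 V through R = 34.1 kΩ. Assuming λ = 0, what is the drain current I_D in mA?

With gate tied to drain, V_GS = V_DS ≥ V_GS − V_th, so the device is in saturation.
k_n = μ_nC_ox · (W/L) = 5.92 mA/V².
KCL at the drain: ½ k_n (V_GS − V_th)² = (V_DD − V_GS)/R.
Let x = V_GS − 0.742. Then 101 x² + x − 13.56 = 0, giving x = 0.362 V (positive root), so V_GS = 1.1 V.
I_D = (V_DD − V_GS)/R = (14.3 − 1.1) / 34.1 = 0.387 mA.

I_D = 0.387 mA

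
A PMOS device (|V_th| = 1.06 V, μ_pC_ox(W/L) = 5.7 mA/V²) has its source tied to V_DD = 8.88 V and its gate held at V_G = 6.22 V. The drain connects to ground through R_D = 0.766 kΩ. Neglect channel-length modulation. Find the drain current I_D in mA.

V_SG = V_DD − V_G = 8.88 − 6.22 = 2.66 V, so V_ov = 2.66 − 1.06 = 1.6 V.
Assume saturation: I_D = ½ k_p V_ov² = 0.5 × 5.7 × 1.6² = 7.3 mA, giving V_SD = V_DD − I_D R_D = 8.88 − 7.3 × 0.766 = 3.29 V.
V_SD = 3.29 V ≥ V_ov = 1.6 V, confirming saturation.

I_D = 7.30 mA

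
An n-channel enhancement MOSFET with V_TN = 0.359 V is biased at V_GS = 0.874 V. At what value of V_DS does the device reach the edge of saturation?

The boundary between triode and saturation is V_DS = V_GS − V_TN = V_ov.
V_ov = 0.874 − 0.359 = 0.515 V.

V_DS,sat = 0.515 V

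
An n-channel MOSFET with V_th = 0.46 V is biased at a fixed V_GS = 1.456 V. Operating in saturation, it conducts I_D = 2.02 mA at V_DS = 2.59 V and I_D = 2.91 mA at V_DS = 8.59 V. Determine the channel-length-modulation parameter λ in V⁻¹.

With V_GS fixed, I_D ∝ (1 + λ V_DS) in saturation, so I_D2/I_D1 = (1 + λ V_DS2)/(1 + λ V_DS1).
2.91/2.02 = 1.441 = (1 + 8.59 λ)/(1 + 2.59 λ).
Solving: λ (I_D1 V_DS2 − I_D2 V_DS1) = I_D2 − I_D1, so λ = (2.91 − 2.02) / (2.02 × 8.59 − 2.91 × 2.59) = 0.89 / 9.81 = 0.0907 V⁻¹.

λ = 0.0907 V⁻¹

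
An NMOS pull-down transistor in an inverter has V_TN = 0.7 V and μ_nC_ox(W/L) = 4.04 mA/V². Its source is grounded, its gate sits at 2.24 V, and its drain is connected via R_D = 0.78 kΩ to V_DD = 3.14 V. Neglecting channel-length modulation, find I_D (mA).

I_D = 3.19 mA

V_GS = V_G = 2.24 V, so V_ov = 2.24 − 0.7 = 1.54 V.
Assume saturation: I_D = ½ k_n V_ov² = 0.5 × 4.04 × 1.54² = 4.79 mA, giving V_DS = V_DD − I_D R_D = 3.14 − 4.79 × 0.78 = -0.597 V.
But -0.597 V < V_ov = 1.54 V, so the device is actually in triode.
In triode I_D = k_n[V_ov V_DS − ½ V_DS²] and I_D = (V_DD − V_DS)/R_D. Equating: 1.58 V_DS² − 5.853 V_DS + 3.14 = 0, giving V_DS = 0.65 V (the root below V_ov).
I_D = (3.14 − 0.65) / 0.78 = 3.19 mA.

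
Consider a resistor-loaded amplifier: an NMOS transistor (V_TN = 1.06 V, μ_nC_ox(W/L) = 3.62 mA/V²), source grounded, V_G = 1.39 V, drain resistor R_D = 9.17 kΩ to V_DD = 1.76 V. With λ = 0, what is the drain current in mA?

V_GS = V_G = 1.39 V, so V_ov = 1.39 − 1.06 = 0.33 V.
Assume saturation: I_D = ½ k_n V_ov² = 0.5 × 3.62 × 0.33² = 0.197 mA, giving V_DS = V_DD − I_D R_D = 1.76 − 0.197 × 9.17 = -0.0475 V.
But -0.0475 V < V_ov = 0.33 V, so the device is actually in triode.
In triode I_D = k_n[V_ov V_DS − ½ V_DS²] and I_D = (V_DD − V_DS)/R_D. Equating: 16.6 V_DS² − 11.95 V_DS + 1.76 = 0, giving V_DS = 0.206 V (the root below V_ov).
I_D = (1.76 − 0.206) / 9.17 = 0.169 mA.

I_D = 0.169 mA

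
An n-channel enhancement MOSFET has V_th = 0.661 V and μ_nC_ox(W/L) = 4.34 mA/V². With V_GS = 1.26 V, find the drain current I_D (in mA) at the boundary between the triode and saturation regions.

At the boundary V_DS = V_ov = V_GS − V_th = 1.26 − 0.661 = 0.599 V.
I_D = ½ k_n V_ov² = 0.5 × 4.34 × 0.599² = 0.779 mA.

I_D = 0.779 mA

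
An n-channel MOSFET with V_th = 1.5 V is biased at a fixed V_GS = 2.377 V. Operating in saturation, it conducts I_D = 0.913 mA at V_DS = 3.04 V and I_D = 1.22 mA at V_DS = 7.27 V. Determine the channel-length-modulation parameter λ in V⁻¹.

With V_GS fixed, I_D ∝ (1 + λ V_DS) in saturation, so I_D2/I_D1 = (1 + λ V_DS2)/(1 + λ V_DS1).
1.22/0.913 = 1.336 = (1 + 7.27 λ)/(1 + 3.04 λ).
Solving: λ (I_D1 V_DS2 − I_D2 V_DS1) = I_D2 − I_D1, so λ = (1.22 − 0.913) / (0.913 × 7.27 − 1.22 × 3.04) = 0.307 / 2.93 = 0.105 V⁻¹.

λ = 0.105 V⁻¹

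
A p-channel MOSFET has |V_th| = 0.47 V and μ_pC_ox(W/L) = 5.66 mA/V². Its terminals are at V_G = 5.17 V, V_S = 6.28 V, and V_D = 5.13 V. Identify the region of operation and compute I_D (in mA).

V_SG = V_S − V_G = 6.28 − 5.17 = 1.11 V; V_SD = V_S − V_D = 6.28 − 5.13 = 1.15 V.
V_ov = V_SG − |V_th| = 1.11 − 0.47 = 0.64 V.
Since V_SD = 1.15 V ≥ V_ov = 0.64 V, the device is in saturation.
I_D = ½ k_p V_ov² = 0.5 × 5.66 × 0.64² = 1.16 mA.

Saturation; I_D = 1.16 mA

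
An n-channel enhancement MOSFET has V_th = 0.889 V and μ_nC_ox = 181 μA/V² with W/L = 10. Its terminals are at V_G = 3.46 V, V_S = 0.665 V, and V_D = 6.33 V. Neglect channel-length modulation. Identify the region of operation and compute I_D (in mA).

V_GS = V_G − V_S = 3.46 − 0.665 = 2.79 V; V_DS = V_D − V_S = 6.33 − 0.665 = 5.67 V.
k_n = μ_nC_ox · (W/L) = 1.81 mA/V².
V_ov = V_GS − V_th = 2.79 − 0.889 = 1.91 V.
Since V_DS = 5.67 V ≥ V_ov = 1.91 V, the device is in saturation.
I_D = ½ k_n V_ov² = 0.5 × 1.81 × 1.91² = 3.29 mA.

Saturation; I_D = 3.29 mA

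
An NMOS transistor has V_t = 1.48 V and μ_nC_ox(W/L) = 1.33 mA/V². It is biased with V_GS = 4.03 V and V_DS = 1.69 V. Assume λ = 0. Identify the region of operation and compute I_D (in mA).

V_ov = V_GS − V_t = 4.03 − 1.48 = 2.55 V.
Since V_DS = 1.69 V < V_ov = 2.55 V, the device is in the triode region.
I_D = k_n [V_ov · V_DS − ½ V_DS²] = 1.33 × [2.55 × 1.69 − 0.5 × 1.69²] = 3.83 mA.

Triode; I_D = 3.83 mA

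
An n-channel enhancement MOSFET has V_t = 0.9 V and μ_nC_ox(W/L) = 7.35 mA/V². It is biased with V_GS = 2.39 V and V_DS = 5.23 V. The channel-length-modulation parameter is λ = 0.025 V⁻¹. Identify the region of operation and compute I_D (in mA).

V_ov = V_GS − V_t = 2.39 − 0.9 = 1.49 V.
Since V_DS = 5.23 V ≥ V_ov = 1.49 V, the device is in saturation.
I_D = ½ k_n V_ov² (1 + λ V_DS) = 0.5 × 7.35 × 1.49² × (1 + 0.025 × 5.23) = 9.23 mA.

Saturation; I_D = 9.23 mA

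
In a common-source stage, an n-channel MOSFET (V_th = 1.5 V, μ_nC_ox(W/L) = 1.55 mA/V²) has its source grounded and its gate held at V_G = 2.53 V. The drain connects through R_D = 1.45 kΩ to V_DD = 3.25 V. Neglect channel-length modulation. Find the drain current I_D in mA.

V_GS = V_G = 2.53 V, so V_ov = 2.53 − 1.5 = 1.03 V.
Assume saturation: I_D = ½ k_n V_ov² = 0.5 × 1.55 × 1.03² = 0.822 mA, giving V_DS = V_DD − I_D R_D = 3.25 − 0.822 × 1.45 = 2.06 V.
V_DS = 2.06 V ≥ V_ov = 1.03 V, confirming saturation.

I_D = 0.822 mA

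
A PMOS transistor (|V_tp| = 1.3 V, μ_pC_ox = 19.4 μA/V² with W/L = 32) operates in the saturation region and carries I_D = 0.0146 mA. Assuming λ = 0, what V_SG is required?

k_p = μ_pC_ox · (W/L) = 0.6208 mA/V².
In saturation I_D = ½ k_p (V_SG − |V_tp|)², so V_SG − |V_tp| = √(2 I_D / k_p) = √(2 × 0.0146 / 0.6208) = 0.217 V.
V_SG = 1.3 + 0.217 = 1.52 V.

V_SG = 1.52 V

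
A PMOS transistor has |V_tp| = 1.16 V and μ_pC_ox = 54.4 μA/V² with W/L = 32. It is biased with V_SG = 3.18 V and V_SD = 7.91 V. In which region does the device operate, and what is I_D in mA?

k_p = μ_pC_ox · (W/L) = 1.741 mA/V².
V_ov = V_SG − |V_tp| = 3.18 − 1.16 = 2.02 V.
Since V_SD = 7.91 V ≥ V_ov = 2.02 V, the device is in saturation.
I_D = ½ k_p V_ov² = 0.5 × 1.741 × 2.02² = 3.55 mA.

Saturation; I_D = 3.55 mA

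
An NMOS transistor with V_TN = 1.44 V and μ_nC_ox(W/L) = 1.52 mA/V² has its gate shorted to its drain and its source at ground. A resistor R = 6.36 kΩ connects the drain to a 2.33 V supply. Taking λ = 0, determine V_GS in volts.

V_GS = 1.78 V

With gate tied to drain, V_GS = V_DS ≥ V_GS − V_TN, so the device is in saturation.
KCL at the drain: ½ k_n (V_GS − V_TN)² = (V_DD − V_GS)/R.
Let x = V_GS − 1.44. Then 4.83 x² + x − 0.89 = 0, giving x = 0.338 V (positive root), so V_GS = 1.78 V.
I_D = (V_DD − V_GS)/R = (2.33 − 1.78) / 6.36 = 0.0868 mA.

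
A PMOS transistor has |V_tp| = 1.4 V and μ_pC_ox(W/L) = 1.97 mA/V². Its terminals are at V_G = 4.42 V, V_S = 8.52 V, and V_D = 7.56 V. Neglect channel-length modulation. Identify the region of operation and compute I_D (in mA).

Triode; I_D = 4.20 mA

V_SG = V_S − V_G = 8.52 − 4.42 = 4.1 V; V_SD = V_S − V_D = 8.52 − 7.56 = 0.96 V.
V_ov = V_SG − |V_tp| = 4.1 − 1.4 = 2.7 V.
Since V_SD = 0.96 V < V_ov = 2.7 V, the device is in the triode region.
I_D = k_p [V_ov · V_SD − ½ V_SD²] = 1.97 × [2.7 × 0.96 − 0.5 × 0.96²] = 4.2 mA.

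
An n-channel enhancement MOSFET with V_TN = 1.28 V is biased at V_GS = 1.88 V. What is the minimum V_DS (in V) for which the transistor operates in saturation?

The boundary between triode and saturation is V_DS = V_GS − V_TN = V_ov.
V_ov = 1.88 − 1.28 = 0.6 V.

V_DS,sat = 0.600 V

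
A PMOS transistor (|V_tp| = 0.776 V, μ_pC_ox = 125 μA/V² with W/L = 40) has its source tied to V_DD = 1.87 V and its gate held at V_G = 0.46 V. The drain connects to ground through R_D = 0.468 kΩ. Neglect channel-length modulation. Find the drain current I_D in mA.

V_SG = V_DD − V_G = 1.87 − 0.46 = 1.41 V, so V_ov = 1.41 − 0.776 = 0.634 V.
k_p = μ_pC_ox · (W/L) = 5 mA/V².
Assume saturation: I_D = ½ k_p V_ov² = 0.5 × 5 × 0.634² = 1 mA, giving V_SD = V_DD − I_D R_D = 1.87 − 1 × 0.468 = 1.4 V.
V_SD = 1.4 V ≥ V_ov = 0.634 V, confirming saturation.

I_D = 1.00 mA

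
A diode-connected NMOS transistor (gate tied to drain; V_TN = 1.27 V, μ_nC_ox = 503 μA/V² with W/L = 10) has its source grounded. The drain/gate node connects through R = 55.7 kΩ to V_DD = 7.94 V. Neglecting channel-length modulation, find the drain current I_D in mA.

With gate tied to drain, V_GS = V_DS ≥ V_GS − V_TN, so the device is in saturation.
k_n = μ_nC_ox · (W/L) = 5.03 mA/V².
KCL at the drain: ½ k_n (V_GS − V_TN)² = (V_DD − V_GS)/R.
Let x = V_GS − 1.27. Then 140 x² + x − 6.67 = 0, giving x = 0.215 V (positive root), so V_GS = 1.48 V.
I_D = (V_DD − V_GS)/R = (7.94 − 1.48) / 55.7 = 0.116 mA.

I_D = 0.116 mA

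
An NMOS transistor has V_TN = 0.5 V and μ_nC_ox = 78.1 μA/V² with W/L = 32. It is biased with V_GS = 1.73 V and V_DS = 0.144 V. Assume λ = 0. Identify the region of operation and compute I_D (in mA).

Triode; I_D = 0.417 mA

k_n = μ_nC_ox · (W/L) = 2.499 mA/V².
V_ov = V_GS − V_TN = 1.73 − 0.5 = 1.23 V.
Since V_DS = 0.144 V < V_ov = 1.23 V, the device is in the triode region.
I_D = k_n [V_ov · V_DS − ½ V_DS²] = 2.499 × [1.23 × 0.144 − 0.5 × 0.144²] = 0.417 mA.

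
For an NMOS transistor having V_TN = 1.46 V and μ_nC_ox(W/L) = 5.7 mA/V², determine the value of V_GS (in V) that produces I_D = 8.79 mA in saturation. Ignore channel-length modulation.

In saturation I_D = ½ k_n (V_GS − V_TN)², so V_GS − V_TN = √(2 I_D / k_n) = √(2 × 8.79 / 5.7) = 1.76 V.
V_GS = 1.46 + 1.76 = 3.22 V.

V_GS = 3.22 V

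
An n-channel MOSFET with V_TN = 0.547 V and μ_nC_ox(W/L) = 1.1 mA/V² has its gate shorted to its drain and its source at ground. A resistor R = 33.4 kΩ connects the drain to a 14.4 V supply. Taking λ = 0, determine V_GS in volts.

With gate tied to drain, V_GS = V_DS ≥ V_GS − V_TN, so the device is in saturation.
KCL at the drain: ½ k_n (V_GS − V_TN)² = (V_DD − V_GS)/R.
Let x = V_GS − 0.547. Then 18.4 x² + x − 13.85 = 0, giving x = 0.842 V (positive root), so V_GS = 1.39 V.
I_D = (V_DD − V_GS)/R = (14.4 − 1.39) / 33.4 = 0.39 mA.

V_GS = 1.39 V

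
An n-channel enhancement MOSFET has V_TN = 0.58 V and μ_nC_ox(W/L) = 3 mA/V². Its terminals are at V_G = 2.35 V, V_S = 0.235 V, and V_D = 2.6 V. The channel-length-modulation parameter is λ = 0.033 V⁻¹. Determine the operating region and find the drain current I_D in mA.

Saturation; I_D = 3.81 mA

V_GS = V_G − V_S = 2.35 − 0.235 = 2.12 V; V_DS = V_D − V_S = 2.6 − 0.235 = 2.37 V.
V_ov = V_GS − V_TN = 2.12 − 0.58 = 1.54 V.
Since V_DS = 2.37 V ≥ V_ov = 1.54 V, the device is in saturation.
I_D = ½ k_n V_ov² (1 + λ V_DS) = 0.5 × 3 × 1.54² × (1 + 0.033 × 2.37) = 3.81 mA.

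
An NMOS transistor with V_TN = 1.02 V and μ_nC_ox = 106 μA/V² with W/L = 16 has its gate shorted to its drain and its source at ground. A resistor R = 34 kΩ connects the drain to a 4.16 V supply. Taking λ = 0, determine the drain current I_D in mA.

With gate tied to drain, V_GS = V_DS ≥ V_GS − V_TN, so the device is in saturation.
k_n = μ_nC_ox · (W/L) = 1.696 mA/V².
KCL at the drain: ½ k_n (V_GS − V_TN)² = (V_DD − V_GS)/R.
Let x = V_GS − 1.02. Then 28.8 x² + x − 3.14 = 0, giving x = 0.313 V (positive root), so V_GS = 1.33 V.
I_D = (V_DD − V_GS)/R = (4.16 − 1.33) / 34 = 0.0831 mA.

I_D = 0.0831 mA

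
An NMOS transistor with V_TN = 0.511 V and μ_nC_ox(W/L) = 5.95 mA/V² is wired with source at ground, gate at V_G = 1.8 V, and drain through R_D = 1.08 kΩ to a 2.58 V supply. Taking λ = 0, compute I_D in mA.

I_D = 2.10 mA

V_GS = V_G = 1.8 V, so V_ov = 1.8 − 0.511 = 1.29 V.
Assume saturation: I_D = ½ k_n V_ov² = 0.5 × 5.95 × 1.29² = 4.94 mA, giving V_DS = V_DD − I_D R_D = 2.58 − 4.94 × 1.08 = -2.76 V.
But -2.76 V < V_ov = 1.29 V, so the device is actually in triode.
In triode I_D = k_n[V_ov V_DS − ½ V_DS²] and I_D = (V_DD − V_DS)/R_D. Equating: 3.21 V_DS² − 9.283 V_DS + 2.58 = 0, giving V_DS = 0.312 V (the root below V_ov).
I_D = (2.58 − 0.312) / 1.08 = 2.1 mA.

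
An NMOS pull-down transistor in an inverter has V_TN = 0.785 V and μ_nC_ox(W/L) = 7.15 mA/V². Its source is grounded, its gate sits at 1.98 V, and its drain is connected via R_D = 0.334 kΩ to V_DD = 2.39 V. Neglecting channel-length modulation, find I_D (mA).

I_D = 4.65 mA

V_GS = V_G = 1.98 V, so V_ov = 1.98 − 0.785 = 1.19 V.
Assume saturation: I_D = ½ k_n V_ov² = 0.5 × 7.15 × 1.19² = 5.11 mA, giving V_DS = V_DD − I_D R_D = 2.39 − 5.11 × 0.334 = 0.685 V.
But 0.685 V < V_ov = 1.19 V, so the device is actually in triode.
In triode I_D = k_n[V_ov V_DS − ½ V_DS²] and I_D = (V_DD − V_DS)/R_D. Equating: 1.19 V_DS² − 3.854 V_DS + 2.39 = 0, giving V_DS = 0.837 V (the root below V_ov).
I_D = (2.39 − 0.837) / 0.334 = 4.65 mA.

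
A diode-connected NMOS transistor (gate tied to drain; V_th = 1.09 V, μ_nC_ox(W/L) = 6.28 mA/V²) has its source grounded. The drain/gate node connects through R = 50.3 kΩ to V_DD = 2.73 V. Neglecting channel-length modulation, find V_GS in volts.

V_GS = 1.19 V

With gate tied to drain, V_GS = V_DS ≥ V_GS − V_th, so the device is in saturation.
KCL at the drain: ½ k_n (V_GS − V_th)² = (V_DD − V_GS)/R.
Let x = V_GS − 1.09. Then 158 x² + x − 1.64 = 0, giving x = 0.0988 V (positive root), so V_GS = 1.19 V.
I_D = (V_DD − V_GS)/R = (2.73 − 1.19) / 50.3 = 0.0306 mA.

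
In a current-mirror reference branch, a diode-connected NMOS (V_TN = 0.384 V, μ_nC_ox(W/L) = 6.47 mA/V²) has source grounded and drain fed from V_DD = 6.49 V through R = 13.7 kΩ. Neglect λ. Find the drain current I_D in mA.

With gate tied to drain, V_GS = V_DS ≥ V_GS − V_TN, so the device is in saturation.
KCL at the drain: ½ k_n (V_GS − V_TN)² = (V_DD − V_GS)/R.
Let x = V_GS − 0.384. Then 44.3 x² + x − 6.106 = 0, giving x = 0.36 V (positive root), so V_GS = 0.744 V.
I_D = (V_DD − V_GS)/R = (6.49 − 0.744) / 13.7 = 0.419 mA.

I_D = 0.419 mA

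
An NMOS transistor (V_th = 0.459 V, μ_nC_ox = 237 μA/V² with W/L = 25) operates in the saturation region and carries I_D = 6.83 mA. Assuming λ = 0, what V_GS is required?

k_n = μ_nC_ox · (W/L) = 5.925 mA/V².
In saturation I_D = ½ k_n (V_GS − V_th)², so V_GS − V_th = √(2 I_D / k_n) = √(2 × 6.83 / 5.925) = 1.52 V.
V_GS = 0.459 + 1.52 = 1.98 V.

V_GS = 1.98 V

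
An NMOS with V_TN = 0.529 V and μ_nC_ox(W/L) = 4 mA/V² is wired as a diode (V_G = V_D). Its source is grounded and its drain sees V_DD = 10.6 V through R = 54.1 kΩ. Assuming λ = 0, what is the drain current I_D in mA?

I_D = 0.181 mA

With gate tied to drain, V_GS = V_DS ≥ V_GS − V_TN, so the device is in saturation.
KCL at the drain: ½ k_n (V_GS − V_TN)² = (V_DD − V_GS)/R.
Let x = V_GS − 0.529. Then 108 x² + x − 10.07 = 0, giving x = 0.301 V (positive root), so V_GS = 0.83 V.
I_D = (V_DD − V_GS)/R = (10.6 − 0.83) / 54.1 = 0.181 mA.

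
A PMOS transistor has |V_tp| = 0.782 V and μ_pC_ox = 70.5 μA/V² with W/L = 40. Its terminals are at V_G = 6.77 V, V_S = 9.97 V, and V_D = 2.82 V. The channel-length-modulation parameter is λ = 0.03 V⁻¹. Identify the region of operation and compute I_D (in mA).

V_SG = V_S − V_G = 9.97 − 6.77 = 3.2 V; V_SD = V_S − V_D = 9.97 − 2.82 = 7.15 V.
k_p = μ_pC_ox · (W/L) = 2.82 mA/V².
V_ov = V_SG − |V_tp| = 3.2 − 0.782 = 2.42 V.
Since V_SD = 7.15 V ≥ V_ov = 2.42 V, the device is in saturation.
I_D = ½ k_p V_ov² (1 + λ V_SD) = 0.5 × 2.82 × 2.42² × (1 + 0.03 × 7.15) = 10 mA.

Saturation; I_D = 10.0 mA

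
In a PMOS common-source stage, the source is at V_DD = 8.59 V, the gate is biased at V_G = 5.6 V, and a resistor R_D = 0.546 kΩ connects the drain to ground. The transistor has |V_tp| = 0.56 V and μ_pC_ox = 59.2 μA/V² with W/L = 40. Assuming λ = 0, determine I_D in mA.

V_SG = V_DD − V_G = 8.59 − 5.6 = 2.99 V, so V_ov = 2.99 − 0.56 = 2.43 V.
k_p = μ_pC_ox · (W/L) = 2.368 mA/V².
Assume saturation: I_D = ½ k_p V_ov² = 0.5 × 2.368 × 2.43² = 6.99 mA, giving V_SD = V_DD − I_D R_D = 8.59 − 6.99 × 0.546 = 4.77 V.
V_SD = 4.77 V ≥ V_ov = 2.43 V, confirming saturation.

I_D = 6.99 mA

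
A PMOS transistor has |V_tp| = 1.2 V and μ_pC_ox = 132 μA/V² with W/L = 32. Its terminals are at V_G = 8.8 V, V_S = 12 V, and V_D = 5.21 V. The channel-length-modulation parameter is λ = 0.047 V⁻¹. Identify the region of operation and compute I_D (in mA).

Saturation; I_D = 11.1 mA

V_SG = V_S − V_G = 12 − 8.8 = 3.2 V; V_SD = V_S − V_D = 12 − 5.21 = 6.79 V.
k_p = μ_pC_ox · (W/L) = 4.224 mA/V².
V_ov = V_SG − |V_tp| = 3.2 − 1.2 = 2 V.
Since V_SD = 6.79 V ≥ V_ov = 2 V, the device is in saturation.
I_D = ½ k_p V_ov² (1 + λ V_SD) = 0.5 × 4.224 × 2² × (1 + 0.047 × 6.79) = 11.1 mA.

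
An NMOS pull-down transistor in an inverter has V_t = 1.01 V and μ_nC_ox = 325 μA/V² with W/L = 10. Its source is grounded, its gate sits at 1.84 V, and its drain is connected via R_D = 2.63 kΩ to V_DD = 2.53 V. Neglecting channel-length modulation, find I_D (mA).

V_GS = V_G = 1.84 V, so V_ov = 1.84 − 1.01 = 0.83 V.
k_n = μ_nC_ox · (W/L) = 3.25 mA/V².
Assume saturation: I_D = ½ k_n V_ov² = 0.5 × 3.25 × 0.83² = 1.12 mA, giving V_DS = V_DD − I_D R_D = 2.53 − 1.12 × 2.63 = -0.414 V.
But -0.414 V < V_ov = 0.83 V, so the device is actually in triode.
In triode I_D = k_n[V_ov V_DS − ½ V_DS²] and I_D = (V_DD − V_DS)/R_D. Equating: 4.27 V_DS² − 8.094 V_DS + 2.53 = 0, giving V_DS = 0.395 V (the root below V_ov).
I_D = (2.53 − 0.395) / 2.63 = 0.812 mA.

I_D = 0.812 mA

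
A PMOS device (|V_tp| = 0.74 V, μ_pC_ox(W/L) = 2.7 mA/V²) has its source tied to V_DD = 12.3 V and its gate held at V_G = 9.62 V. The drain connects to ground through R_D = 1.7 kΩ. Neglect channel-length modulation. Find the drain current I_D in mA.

I_D = 5.08 mA

V_SG = V_DD − V_G = 12.3 − 9.62 = 2.68 V, so V_ov = 2.68 − 0.74 = 1.94 V.
Assume saturation: I_D = ½ k_p V_ov² = 0.5 × 2.7 × 1.94² = 5.08 mA, giving V_SD = V_DD − I_D R_D = 12.3 − 5.08 × 1.7 = 3.66 V.
V_SD = 3.66 V ≥ V_ov = 1.94 V, confirming saturation.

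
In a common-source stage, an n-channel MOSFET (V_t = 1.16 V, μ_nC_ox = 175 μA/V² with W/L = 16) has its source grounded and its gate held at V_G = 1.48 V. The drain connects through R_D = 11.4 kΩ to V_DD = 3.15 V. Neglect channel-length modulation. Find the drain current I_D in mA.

I_D = 0.143 mA

V_GS = V_G = 1.48 V, so V_ov = 1.48 − 1.16 = 0.32 V.
k_n = μ_nC_ox · (W/L) = 2.8 mA/V².
Assume saturation: I_D = ½ k_n V_ov² = 0.5 × 2.8 × 0.32² = 0.143 mA, giving V_DS = V_DD − I_D R_D = 3.15 − 0.143 × 11.4 = 1.52 V.
V_DS = 1.52 V ≥ V_ov = 0.32 V, confirming saturation.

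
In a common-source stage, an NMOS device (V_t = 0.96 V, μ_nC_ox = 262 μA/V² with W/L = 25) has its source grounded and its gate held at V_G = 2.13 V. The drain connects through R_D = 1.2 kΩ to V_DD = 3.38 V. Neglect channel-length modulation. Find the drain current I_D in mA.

V_GS = V_G = 2.13 V, so V_ov = 2.13 − 0.96 = 1.17 V.
k_n = μ_nC_ox · (W/L) = 6.55 mA/V².
Assume saturation: I_D = ½ k_n V_ov² = 0.5 × 6.55 × 1.17² = 4.48 mA, giving V_DS = V_DD − I_D R_D = 3.38 − 4.48 × 1.2 = -2 V.
But -2 V < V_ov = 1.17 V, so the device is actually in triode.
In triode I_D = k_n[V_ov V_DS − ½ V_DS²] and I_D = (V_DD − V_DS)/R_D. Equating: 3.93 V_DS² − 10.2 V_DS + 3.38 = 0, giving V_DS = 0.39 V (the root below V_ov).
I_D = (3.38 − 0.39) / 1.2 = 2.49 mA.

I_D = 2.49 mA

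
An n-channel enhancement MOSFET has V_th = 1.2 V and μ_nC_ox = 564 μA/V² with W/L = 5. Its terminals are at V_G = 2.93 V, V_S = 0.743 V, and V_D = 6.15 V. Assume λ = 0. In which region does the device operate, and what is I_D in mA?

Saturation; I_D = 1.37 mA

V_GS = V_G − V_S = 2.93 − 0.743 = 2.19 V; V_DS = V_D − V_S = 6.15 − 0.743 = 5.41 V.
k_n = μ_nC_ox · (W/L) = 2.82 mA/V².
V_ov = V_GS − V_th = 2.19 − 1.2 = 0.987 V.
Since V_DS = 5.41 V ≥ V_ov = 0.987 V, the device is in saturation.
I_D = ½ k_n V_ov² = 0.5 × 2.82 × 0.987² = 1.37 mA.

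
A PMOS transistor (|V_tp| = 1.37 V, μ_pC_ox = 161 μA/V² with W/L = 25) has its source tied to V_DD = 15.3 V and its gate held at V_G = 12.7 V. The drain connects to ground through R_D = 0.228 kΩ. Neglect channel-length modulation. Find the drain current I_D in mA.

V_SG = V_DD − V_G = 15.3 − 12.7 = 2.6 V, so V_ov = 2.6 − 1.37 = 1.23 V.
k_p = μ_pC_ox · (W/L) = 4.025 mA/V².
Assume saturation: I_D = ½ k_p V_ov² = 0.5 × 4.025 × 1.23² = 3.04 mA, giving V_SD = V_DD − I_D R_D = 15.3 − 3.04 × 0.228 = 14.6 V.
V_SD = 14.6 V ≥ V_ov = 1.23 V, confirming saturation.

I_D = 3.04 mA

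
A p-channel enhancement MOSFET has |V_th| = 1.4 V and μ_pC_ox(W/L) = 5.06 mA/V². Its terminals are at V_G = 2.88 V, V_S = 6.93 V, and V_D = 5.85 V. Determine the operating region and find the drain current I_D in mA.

Triode; I_D = 11.5 mA

V_SG = V_S − V_G = 6.93 − 2.88 = 4.05 V; V_SD = V_S − V_D = 6.93 − 5.85 = 1.08 V.
V_ov = V_SG − |V_th| = 4.05 − 1.4 = 2.65 V.
Since V_SD = 1.08 V < V_ov = 2.65 V, the device is in the triode region.
I_D = k_p [V_ov · V_SD − ½ V_SD²] = 5.06 × [2.65 × 1.08 − 0.5 × 1.08²] = 11.5 mA.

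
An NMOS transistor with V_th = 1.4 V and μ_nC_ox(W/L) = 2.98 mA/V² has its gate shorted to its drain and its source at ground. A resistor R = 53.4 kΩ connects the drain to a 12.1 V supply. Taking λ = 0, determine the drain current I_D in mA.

With gate tied to drain, V_GS = V_DS ≥ V_GS − V_th, so the device is in saturation.
KCL at the drain: ½ k_n (V_GS − V_th)² = (V_DD − V_GS)/R.
Let x = V_GS − 1.4. Then 79.6 x² + x − 10.7 = 0, giving x = 0.36 V (positive root), so V_GS = 1.76 V.
I_D = (V_DD − V_GS)/R = (12.1 − 1.76) / 53.4 = 0.194 mA.

I_D = 0.194 mA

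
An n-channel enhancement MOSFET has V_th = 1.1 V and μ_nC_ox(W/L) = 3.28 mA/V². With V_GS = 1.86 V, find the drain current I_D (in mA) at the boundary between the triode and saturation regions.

At the boundary V_DS = V_ov = V_GS − V_th = 1.86 − 1.1 = 0.76 V.
I_D = ½ k_n V_ov² = 0.5 × 3.28 × 0.76² = 0.947 mA.

I_D = 0.947 mA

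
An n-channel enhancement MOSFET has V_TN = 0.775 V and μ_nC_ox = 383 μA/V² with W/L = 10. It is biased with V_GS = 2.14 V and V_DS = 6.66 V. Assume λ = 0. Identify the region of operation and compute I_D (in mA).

Saturation; I_D = 3.57 mA

k_n = μ_nC_ox · (W/L) = 3.83 mA/V².
V_ov = V_GS − V_TN = 2.14 − 0.775 = 1.37 V.
Since V_DS = 6.66 V ≥ V_ov = 1.37 V, the device is in saturation.
I_D = ½ k_n V_ov² = 0.5 × 3.83 × 1.37² = 3.57 mA.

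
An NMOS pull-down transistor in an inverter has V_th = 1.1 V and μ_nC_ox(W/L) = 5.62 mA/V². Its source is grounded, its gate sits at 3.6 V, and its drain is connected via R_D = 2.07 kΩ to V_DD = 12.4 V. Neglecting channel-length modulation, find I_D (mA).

V_GS = V_G = 3.6 V, so V_ov = 3.6 − 1.1 = 2.5 V.
Assume saturation: I_D = ½ k_n V_ov² = 0.5 × 5.62 × 2.5² = 17.6 mA, giving V_DS = V_DD − I_D R_D = 12.4 − 17.6 × 2.07 = -24 V.
But -24 V < V_ov = 2.5 V, so the device is actually in triode.
In triode I_D = k_n[V_ov V_DS − ½ V_DS²] and I_D = (V_DD − V_DS)/R_D. Equating: 5.82 V_DS² − 30.08 V_DS + 12.4 = 0, giving V_DS = 0.452 V (the root below V_ov).
I_D = (12.4 − 0.452) / 2.07 = 5.77 mA.

I_D = 5.77 mA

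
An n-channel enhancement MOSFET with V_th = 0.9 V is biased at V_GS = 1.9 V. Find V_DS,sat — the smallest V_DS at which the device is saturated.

The boundary between triode and saturation is V_DS = V_GS − V_th = V_ov.
V_ov = 1.9 − 0.9 = 1 V.

V_DS,sat = 1.00 V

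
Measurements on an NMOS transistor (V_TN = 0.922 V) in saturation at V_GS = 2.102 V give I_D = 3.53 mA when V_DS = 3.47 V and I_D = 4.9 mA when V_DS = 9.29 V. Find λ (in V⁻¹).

With V_GS fixed, I_D ∝ (1 + λ V_DS) in saturation, so I_D2/I_D1 = (1 + λ V_DS2)/(1 + λ V_DS1).
4.9/3.53 = 1.388 = (1 + 9.29 λ)/(1 + 3.47 λ).
Solving: λ (I_D1 V_DS2 − I_D2 V_DS1) = I_D2 − I_D1, so λ = (4.9 − 3.53) / (3.53 × 9.29 − 4.9 × 3.47) = 1.37 / 15.8 = 0.0868 V⁻¹.

λ = 0.0868 V⁻¹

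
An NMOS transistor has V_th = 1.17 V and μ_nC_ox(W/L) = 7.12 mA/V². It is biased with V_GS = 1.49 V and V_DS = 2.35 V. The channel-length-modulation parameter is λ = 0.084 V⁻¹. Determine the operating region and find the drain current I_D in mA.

V_ov = V_GS − V_th = 1.49 − 1.17 = 0.32 V.
Since V_DS = 2.35 V ≥ V_ov = 0.32 V, the device is in saturation.
I_D = ½ k_n V_ov² (1 + λ V_DS) = 0.5 × 7.12 × 0.32² × (1 + 0.084 × 2.35) = 0.437 mA.

Saturation; I_D = 0.437 mA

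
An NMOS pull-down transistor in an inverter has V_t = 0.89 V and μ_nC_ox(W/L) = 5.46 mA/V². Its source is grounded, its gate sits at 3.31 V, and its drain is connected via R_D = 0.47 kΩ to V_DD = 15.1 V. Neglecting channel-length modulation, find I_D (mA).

V_GS = V_G = 3.31 V, so V_ov = 3.31 − 0.89 = 2.42 V.
Assume saturation: I_D = ½ k_n V_ov² = 0.5 × 5.46 × 2.42² = 16 mA, giving V_DS = V_DD − I_D R_D = 15.1 − 16 × 0.47 = 7.59 V.
V_DS = 7.59 V ≥ V_ov = 2.42 V, confirming saturation.

I_D = 16.0 mA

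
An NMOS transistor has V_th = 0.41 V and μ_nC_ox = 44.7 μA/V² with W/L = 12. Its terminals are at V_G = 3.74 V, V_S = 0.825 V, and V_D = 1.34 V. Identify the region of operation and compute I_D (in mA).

V_GS = V_G − V_S = 3.74 − 0.825 = 2.92 V; V_DS = V_D − V_S = 1.34 − 0.825 = 0.515 V.
k_n = μ_nC_ox · (W/L) = 0.5364 mA/V².
V_ov = V_GS − V_th = 2.92 − 0.41 = 2.5 V.
Since V_DS = 0.515 V < V_ov = 2.5 V, the device is in the triode region.
I_D = k_n [V_ov · V_DS − ½ V_DS²] = 0.5364 × [2.5 × 0.515 − 0.5 × 0.515²] = 0.621 mA.

Triode; I_D = 0.621 mA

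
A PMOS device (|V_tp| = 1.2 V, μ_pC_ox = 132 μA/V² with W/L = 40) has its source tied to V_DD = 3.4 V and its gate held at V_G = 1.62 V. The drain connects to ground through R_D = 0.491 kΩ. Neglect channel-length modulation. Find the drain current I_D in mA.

V_SG = V_DD − V_G = 3.4 − 1.62 = 1.78 V, so V_ov = 1.78 − 1.2 = 0.58 V.
k_p = μ_pC_ox · (W/L) = 5.28 mA/V².
Assume saturation: I_D = ½ k_p V_ov² = 0.5 × 5.28 × 0.58² = 0.888 mA, giving V_SD = V_DD − I_D R_D = 3.4 − 0.888 × 0.491 = 2.96 V.
V_SD = 2.96 V ≥ V_ov = 0.58 V, confirming saturation.

I_D = 0.888 mA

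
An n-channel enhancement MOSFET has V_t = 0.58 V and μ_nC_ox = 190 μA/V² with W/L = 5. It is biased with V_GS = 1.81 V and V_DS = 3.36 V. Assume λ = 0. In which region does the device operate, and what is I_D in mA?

k_n = μ_nC_ox · (W/L) = 0.95 mA/V².
V_ov = V_GS − V_t = 1.81 − 0.58 = 1.23 V.
Since V_DS = 3.36 V ≥ V_ov = 1.23 V, the device is in saturation.
I_D = ½ k_n V_ov² = 0.5 × 0.95 × 1.23² = 0.719 mA.

Saturation; I_D = 0.719 mA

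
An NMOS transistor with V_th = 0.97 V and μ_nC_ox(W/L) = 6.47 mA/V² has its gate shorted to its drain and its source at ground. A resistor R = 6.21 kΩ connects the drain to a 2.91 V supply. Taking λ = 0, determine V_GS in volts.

V_GS = 1.26 V

With gate tied to drain, V_GS = V_DS ≥ V_GS − V_th, so the device is in saturation.
KCL at the drain: ½ k_n (V_GS − V_th)² = (V_DD − V_GS)/R.
Let x = V_GS − 0.97. Then 20.1 x² + x − 1.94 = 0, giving x = 0.287 V (positive root), so V_GS = 1.26 V.
I_D = (V_DD − V_GS)/R = (2.91 − 1.26) / 6.21 = 0.266 mA.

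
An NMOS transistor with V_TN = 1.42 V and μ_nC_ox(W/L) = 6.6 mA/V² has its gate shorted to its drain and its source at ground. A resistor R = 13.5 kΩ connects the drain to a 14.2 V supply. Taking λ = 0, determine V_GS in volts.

With gate tied to drain, V_GS = V_DS ≥ V_GS − V_TN, so the device is in saturation.
KCL at the drain: ½ k_n (V_GS − V_TN)² = (V_DD − V_GS)/R.
Let x = V_GS − 1.42. Then 44.5 x² + x − 12.78 = 0, giving x = 0.524 V (positive root), so V_GS = 1.94 V.
I_D = (V_DD − V_GS)/R = (14.2 − 1.94) / 13.5 = 0.908 mA.

V_GS = 1.94 V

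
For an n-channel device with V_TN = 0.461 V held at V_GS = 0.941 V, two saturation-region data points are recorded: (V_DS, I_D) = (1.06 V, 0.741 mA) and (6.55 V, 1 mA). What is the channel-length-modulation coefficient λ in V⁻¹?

λ = 0.0683 V⁻¹

With V_GS fixed, I_D ∝ (1 + λ V_DS) in saturation, so I_D2/I_D1 = (1 + λ V_DS2)/(1 + λ V_DS1).
1/0.741 = 1.35 = (1 + 6.55 λ)/(1 + 1.06 λ).
Solving: λ (I_D1 V_DS2 − I_D2 V_DS1) = I_D2 − I_D1, so λ = (1 − 0.741) / (0.741 × 6.55 − 1 × 1.06) = 0.259 / 3.79 = 0.0683 V⁻¹.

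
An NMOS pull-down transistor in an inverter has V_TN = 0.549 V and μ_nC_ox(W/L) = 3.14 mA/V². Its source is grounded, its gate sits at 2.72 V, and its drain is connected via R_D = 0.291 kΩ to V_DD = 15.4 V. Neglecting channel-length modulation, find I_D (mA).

V_GS = V_G = 2.72 V, so V_ov = 2.72 − 0.549 = 2.17 V.
Assume saturation: I_D = ½ k_n V_ov² = 0.5 × 3.14 × 2.17² = 7.4 mA, giving V_DS = V_DD − I_D R_D = 15.4 − 7.4 × 0.291 = 13.2 V.
V_DS = 13.2 V ≥ V_ov = 2.17 V, confirming saturation.

I_D = 7.40 mA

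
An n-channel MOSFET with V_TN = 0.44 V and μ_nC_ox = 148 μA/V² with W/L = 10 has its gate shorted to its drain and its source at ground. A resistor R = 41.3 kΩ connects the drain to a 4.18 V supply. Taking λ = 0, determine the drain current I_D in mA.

I_D = 0.0825 mA

With gate tied to drain, V_GS = V_DS ≥ V_GS − V_TN, so the device is in saturation.
k_n = μ_nC_ox · (W/L) = 1.48 mA/V².
KCL at the drain: ½ k_n (V_GS − V_TN)² = (V_DD − V_GS)/R.
Let x = V_GS − 0.44. Then 30.6 x² + x − 3.74 = 0, giving x = 0.334 V (positive root), so V_GS = 0.774 V.
I_D = (V_DD − V_GS)/R = (4.18 − 0.774) / 41.3 = 0.0825 mA.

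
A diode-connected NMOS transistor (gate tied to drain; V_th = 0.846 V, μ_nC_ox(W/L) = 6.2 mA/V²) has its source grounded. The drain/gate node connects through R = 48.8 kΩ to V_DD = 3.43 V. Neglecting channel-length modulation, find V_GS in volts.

V_GS = 0.973 V

With gate tied to drain, V_GS = V_DS ≥ V_GS − V_th, so the device is in saturation.
KCL at the drain: ½ k_n (V_GS − V_th)² = (V_DD − V_GS)/R.
Let x = V_GS − 0.846. Then 151 x² + x − 2.584 = 0, giving x = 0.127 V (positive root), so V_GS = 0.973 V.
I_D = (V_DD − V_GS)/R = (3.43 − 0.973) / 48.8 = 0.0503 mA.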